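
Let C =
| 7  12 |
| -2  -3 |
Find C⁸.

[[19681, 39360], [-6560, -13119]]

tr C = 4 and det C = 3, so the characteristic polynomial is λ² − (4)λ + (3) with roots 1 and 3.
Eigenvectors give P = [[-2, -3], [1, 1]] with P⁻¹ = [[1, 3], [-1, -2]], and C = P·diag(1, 3)·P⁻¹.
Then C⁸ = P·diag(1, 6561)·P⁻¹ = [[-2, -19683], [1, 6561]] · [[1, 3], [-1, -2]] = [[19681, 39360], [-6560, -13119]].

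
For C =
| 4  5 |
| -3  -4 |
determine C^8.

[[1, 0], [0, 1]]

C² = I (check: tr C = 0 and det C = -1), so C^8 = I since 8 is even.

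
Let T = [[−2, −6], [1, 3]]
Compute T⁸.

T² = T (a projection; rank 1, trace 1), so T⁸ = T.

[[−2, −6], [1, 3]]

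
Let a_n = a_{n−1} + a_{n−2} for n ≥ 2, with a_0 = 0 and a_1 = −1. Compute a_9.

With companion matrix A = [[1, 1], [1, 0]], [a_n, a_{n−1}]ᵀ = A·[a_{n−1}, a_{n−2}]ᵀ, so [a_9, a_8]ᵀ = A⁸·[a_1, a_0]ᵀ.
A⁸ = [[34, 21], [21, 13]], giving [a_9, a_8]ᵀ = [[−34], [−21]].

−34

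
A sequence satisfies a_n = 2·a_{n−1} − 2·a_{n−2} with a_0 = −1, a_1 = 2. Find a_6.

−24

With companion matrix Q = [[2, −2], [1, 0]], [a_n, a_{n−1}]ᵀ = Q·[a_{n−1}, a_{n−2}]ᵀ, so [a_6, a_5]ᵀ = Q⁵·[a_1, a_0]ᵀ.
Q⁵ = [[−8, 8], [−4, 0]], giving [a_6, a_5]ᵀ = [[−24], [−8]].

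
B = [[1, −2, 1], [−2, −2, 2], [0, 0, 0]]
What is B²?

[[5, 2, −3], [2, 8, −6], [0, 0, 0]]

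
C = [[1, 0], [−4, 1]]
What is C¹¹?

C = I + N where N = [[0, 0], [−4, 0]] is strictly lower-triangular, so N² = 0.
(I + N)¹¹ = I + 11·N = [[1, 0], [−44, 1]].

[[1, 0], [−44, 1]]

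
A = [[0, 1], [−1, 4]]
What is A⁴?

[[−15, 56], [−56, 209]]

A² = [[−1, 4], [−4, 15]]
A³ = [[−4, 15], [−15, 56]]
A⁴ = [[−15, 56], [−56, 209]]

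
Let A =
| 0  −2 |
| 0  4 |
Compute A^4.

[[0, −128], [0, 256]]

A^2 = [[0, −8], [0, 16]]
A^3 = [[0, −32], [0, 64]]
A^4 = [[0, −128], [0, 256]]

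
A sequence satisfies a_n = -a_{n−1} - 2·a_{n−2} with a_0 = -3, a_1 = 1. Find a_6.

With companion matrix B = [[-1, -2], [1, 0]], [a_n, a_{n−1}]ᵀ = B·[a_{n−1}, a_{n−2}]ᵀ, so [a_6, a_5]ᵀ = B⁵·[a_1, a_0]ᵀ.
B⁵ = [[-5, 2], [-1, -6]], giving [a_6, a_5]ᵀ = [[-11], [17]].

-11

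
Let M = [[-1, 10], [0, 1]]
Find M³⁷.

M² = I (check: tr M = 0 and det M = -1), so M³⁷ = M since 37 is odd.

[[-1, 10], [0, 1]]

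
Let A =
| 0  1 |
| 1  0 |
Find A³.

A² = I (check: tr A = 0 and det A = −1), so A³ = A since 3 is odd.

[[0, 1], [1, 0]]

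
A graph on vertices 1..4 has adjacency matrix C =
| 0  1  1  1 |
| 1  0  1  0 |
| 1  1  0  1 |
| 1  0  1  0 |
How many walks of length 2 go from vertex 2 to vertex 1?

1

The number of length-2 walks from vertex 2 to vertex 1 is entry (2,1) of C², where C is the adjacency matrix.
C² = [[3, 1, 2, 1], [1, 2, 1, 2], [2, 1, 3, 1], [1, 2, 1, 2]]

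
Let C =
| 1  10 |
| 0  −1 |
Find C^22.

[[1, 0], [0, 1]]

C² = I (check: tr C = 0 and det C = −1), so C^22 = I since 22 is even.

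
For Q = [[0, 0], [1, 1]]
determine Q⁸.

[[0, 0], [1, 1]]

Q² = Q (a projection; rank 1, trace 1), so Q⁸ = Q.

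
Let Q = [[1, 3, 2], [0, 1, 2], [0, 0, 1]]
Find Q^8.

[[1, 24, 184], [0, 1, 16], [0, 0, 1]]

Q = I + N where N = [[0, 3, 2], [0, 0, 2], [0, 0, 0]] is strictly upper-triangular, so N^3 = 0.
(I + N)^8 = I + 8·N + 28·N^2 = [[1, 24, 184], [0, 1, 16], [0, 0, 1]].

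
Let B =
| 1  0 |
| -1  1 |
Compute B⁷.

[[1, 0], [-7, 1]]

B = I + N where N = [[0, 0], [-1, 0]] is strictly lower-triangular, so N² = 0.
(I + N)⁷ = I + 7·N = [[1, 0], [-7, 1]].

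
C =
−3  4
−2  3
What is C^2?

[[1, 0], [0, 1]]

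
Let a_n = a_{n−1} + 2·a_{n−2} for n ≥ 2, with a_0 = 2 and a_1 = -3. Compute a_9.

-173

With companion matrix A = [[1, 2], [1, 0]], [a_n, a_{n−1}]ᵀ = A·[a_{n−1}, a_{n−2}]ᵀ, so [a_9, a_8]ᵀ = A⁸·[a_1, a_0]ᵀ.
A⁸ = [[171, 170], [85, 86]], giving [a_9, a_8]ᵀ = [[-173], [-83]].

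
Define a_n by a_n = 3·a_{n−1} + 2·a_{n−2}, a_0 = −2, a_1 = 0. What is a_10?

−89452

With companion matrix T = [[3, 2], [1, 0]], [a_n, a_{n−1}]ᵀ = T·[a_{n−1}, a_{n−2}]ᵀ, so [a_10, a_9]ᵀ = T⁹·[a_1, a_0]ᵀ.
T⁹ = [[79647, 44726], [22363, 12558]], giving [a_10, a_9]ᵀ = [[−89452], [−25116]].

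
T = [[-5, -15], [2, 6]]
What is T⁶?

[[-5, -15], [2, 6]]

T² = T (a projection; rank 1, trace 1), so T⁶ = T.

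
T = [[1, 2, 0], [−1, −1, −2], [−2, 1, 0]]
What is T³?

[[7, −6, 0], [3, 13, 6], [6, −3, 10]]

T² = [[−1, 0, −4], [4, −3, 2], [−3, −5, −2]]
T³ = [[7, −6, 0], [3, 13, 6], [6, −3, 10]]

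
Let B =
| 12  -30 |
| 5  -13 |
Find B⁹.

[[40902, -121170], [20195, -60073]]

tr B = -1 and det B = -6, so the characteristic polynomial is λ² − (-1)λ + (-6) with roots 2 and -3.
Eigenvectors give P = [[3, 2], [1, 1]] with P⁻¹ = [[1, -2], [-1, 3]], and B = P·diag(2, -3)·P⁻¹.
Then B⁹ = P·diag(512, -19683)·P⁻¹ = [[1536, -39366], [512, -19683]] · [[1, -2], [-1, 3]] = [[40902, -121170], [20195, -60073]].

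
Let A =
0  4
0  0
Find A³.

[[0, 0], [0, 0]]

A is strictly triangular, hence nilpotent: A² = 0, so A³ = 0.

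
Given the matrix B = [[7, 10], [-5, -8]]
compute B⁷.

[[2443, 4630], [-2315, -4502]]

tr B = -1 and det B = -6, so the characteristic polynomial is λ² − (-1)λ + (-6) with roots 2 and -3.
Eigenvectors give P = [[-2, -1], [1, 1]] with P⁻¹ = [[-1, -1], [1, 2]], and B = P·diag(2, -3)·P⁻¹.
Then B⁷ = P·diag(128, -2187)·P⁻¹ = [[-256, 2187], [128, -2187]] · [[-1, -1], [1, 2]] = [[2443, 4630], [-2315, -4502]].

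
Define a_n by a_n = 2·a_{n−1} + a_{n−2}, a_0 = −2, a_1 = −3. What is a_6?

With companion matrix C = [[2, 1], [1, 0]], [a_n, a_{n−1}]ᵀ = C·[a_{n−1}, a_{n−2}]ᵀ, so [a_6, a_5]ᵀ = C⁵·[a_1, a_0]ᵀ.
C⁵ = [[70, 29], [29, 12]], giving [a_6, a_5]ᵀ = [[−268], [−111]].

−268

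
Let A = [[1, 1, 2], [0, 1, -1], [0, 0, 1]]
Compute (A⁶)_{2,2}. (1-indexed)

A = I + N where N = [[0, 1, 2], [0, 0, -1], [0, 0, 0]] is strictly upper-triangular, so N³ = 0.
(I + N)⁶ = I + 6·N + 15·N² = [[1, 6, -3], [0, 1, -6], [0, 0, 1]].

1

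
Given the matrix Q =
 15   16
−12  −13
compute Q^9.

[[78735, 78736], [−59052, −59053]]

tr Q = 2 and det Q = −3, so the characteristic polynomial is λ² − (2)λ + (−3) with roots −1 and 3.
Eigenvectors give P = [[1, −4], [−1, 3]] with P⁻¹ = [[−3, −4], [−1, −1]], and Q = P·diag(−1, 3)·P⁻¹.
Then Q^9 = P·diag(−1, 19683)·P⁻¹ = [[−1, −78732], [1, 59049]] · [[−3, −4], [−1, −1]] = [[78735, 78736], [−59052, −59053]].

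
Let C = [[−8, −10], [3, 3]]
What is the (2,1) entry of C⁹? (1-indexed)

57513

tr C = −5 and det C = 6, so the characteristic polynomial is λ² − (−5)λ + (6) with roots −2 and −3.
Eigenvectors give P = [[5, 2], [−3, −1]] with P⁻¹ = [[−1, −2], [3, 5]], and C = P·diag(−2, −3)·P⁻¹.
Then C⁹ = P·diag(−512, −19683)·P⁻¹ = [[−2560, −39366], [1536, 19683]] · [[−1, −2], [3, 5]] = [[−115538, −191710], [57513, 95343]].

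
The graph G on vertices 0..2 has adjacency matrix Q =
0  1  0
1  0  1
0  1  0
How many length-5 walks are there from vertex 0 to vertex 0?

The number of length-5 walks from vertex 0 to vertex 0 is entry (0,0) of Q⁵, where Q is the adjacency matrix.
Q² = [[1, 0, 1], [0, 2, 0], [1, 0, 1]]
Q³ = [[0, 2, 0], [2, 0, 2], [0, 2, 0]]
Q⁴ = [[2, 0, 2], [0, 4, 0], [2, 0, 2]]
Q⁵ = [[0, 4, 0], [4, 0, 4], [0, 4, 0]]

0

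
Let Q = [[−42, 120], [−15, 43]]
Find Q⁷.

[[−18648, 55560], [−6945, 20707]]

tr Q = 1 and det Q = −6, so the characteristic polynomial is λ² − (1)λ + (−6) with roots 3 and −2.
Eigenvectors give P = [[−8, 3], [−3, 1]] with P⁻¹ = [[1, −3], [3, −8]], and Q = P·diag(3, −2)·P⁻¹.
Then Q⁷ = P·diag(2187, −128)·P⁻¹ = [[−17496, −384], [−6561, −128]] · [[1, −3], [3, −8]] = [[−18648, 55560], [−6945, 20707]].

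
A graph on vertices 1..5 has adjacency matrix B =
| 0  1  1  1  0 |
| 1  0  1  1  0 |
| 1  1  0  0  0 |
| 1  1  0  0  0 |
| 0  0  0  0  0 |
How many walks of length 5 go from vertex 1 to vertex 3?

29

The number of length-5 walks from vertex 1 to vertex 3 is entry (1,3) of B⁵, where B is the adjacency matrix.
B² = [[3, 2, 1, 1, 0], [2, 3, 1, 1, 0], [1, 1, 2, 2, 0], [1, 1, 2, 2, 0], [0, 0, 0, 0, 0]]
B³ = [[4, 5, 5, 5, 0], [5, 4, 5, 5, 0], [5, 5, 2, 2, 0], [5, 5, 2, 2, 0], [0, 0, 0, 0, 0]]
B⁴ = [[15, 14, 9, 9, 0], [14, 15, 9, 9, 0], [9, 9, 10, 10, 0], [9, 9, 10, 10, 0], [0, 0, 0, 0, 0]]
B⁵ = [[32, 33, 29, 29, 0], [33, 32, 29, 29, 0], [29, 29, 18, 18, 0], [29, 29, 18, 18, 0], [0, 0, 0, 0, 0]]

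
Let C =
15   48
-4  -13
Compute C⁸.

tr C = 2 and det C = -3, so the characteristic polynomial is λ² − (2)λ + (-3) with roots -1 and 3.
Eigenvectors give P = [[-3, 4], [1, -1]] with P⁻¹ = [[1, 4], [1, 3]], and C = P·diag(-1, 3)·P⁻¹.
Then C⁸ = P·diag(1, 6561)·P⁻¹ = [[-3, 26244], [1, -6561]] · [[1, 4], [1, 3]] = [[26241, 78720], [-6560, -19679]].

[[26241, 78720], [-6560, -19679]]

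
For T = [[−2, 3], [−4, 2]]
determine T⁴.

T² = [[−8, 0], [0, −8]]
T³ = [[16, −24], [32, −16]]
T⁴ = [[64, 0], [0, 64]]

[[64, 0], [0, 64]]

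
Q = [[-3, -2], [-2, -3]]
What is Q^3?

[[-63, -62], [-62, -63]]

Q^2 = [[13, 12], [12, 13]]
Q^3 = [[-63, -62], [-62, -63]]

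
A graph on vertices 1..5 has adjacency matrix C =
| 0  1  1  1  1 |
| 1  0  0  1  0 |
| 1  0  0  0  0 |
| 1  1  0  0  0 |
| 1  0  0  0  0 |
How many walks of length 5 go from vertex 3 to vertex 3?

2

The number of length-5 walks from vertex 3 to vertex 3 is entry (3,3) of C^5, where C is the adjacency matrix.
C^2 = [[4, 1, 0, 1, 0], [1, 2, 1, 1, 1], [0, 1, 1, 1, 1], [1, 1, 1, 2, 1], [0, 1, 1, 1, 1]]
C^3 = [[2, 5, 4, 5, 4], [5, 2, 1, 3, 1], [4, 1, 0, 1, 0], [5, 3, 1, 2, 1], [4, 1, 0, 1, 0]]
C^4 = [[18, 7, 2, 7, 2], [7, 8, 5, 7, 5], [2, 5, 4, 5, 4], [7, 7, 5, 8, 5], [2, 5, 4, 5, 4]]
C^5 = [[18, 25, 18, 25, 18], [25, 14, 7, 15, 7], [18, 7, 2, 7, 2], [25, 15, 7, 14, 7], [18, 7, 2, 7, 2]]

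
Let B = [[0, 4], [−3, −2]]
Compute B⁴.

B² = [[−12, −8], [6, −8]]
B³ = [[24, −32], [24, 40]]
B⁴ = [[96, 160], [−120, 16]]

[[96, 160], [−120, 16]]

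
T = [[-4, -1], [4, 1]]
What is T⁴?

T² = [[12, 3], [-12, -3]]
T³ = [[-36, -9], [36, 9]]
T⁴ = [[108, 27], [-108, -27]]

[[108, 27], [-108, -27]]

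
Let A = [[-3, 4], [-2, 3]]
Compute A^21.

[[-3, 4], [-2, 3]]

A² = I (check: tr A = 0 and det A = -1), so A^21 = A since 21 is odd.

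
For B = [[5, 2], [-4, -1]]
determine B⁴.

[[161, 80], [-160, -79]]

tr B = 4 and det B = 3, so the characteristic polynomial is λ² − (4)λ + (3) with roots 3 and 1.
Eigenvectors give P = [[-1, 1], [1, -2]] with P⁻¹ = [[-2, -1], [-1, -1]], and B = P·diag(3, 1)·P⁻¹.
Then B⁴ = P·diag(81, 1)·P⁻¹ = [[-81, 1], [81, -2]] · [[-2, -1], [-1, -1]] = [[161, 80], [-160, -79]].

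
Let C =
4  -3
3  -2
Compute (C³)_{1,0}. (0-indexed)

C² = [[7, -6], [6, -5]]
C³ = [[10, -9], [9, -8]]

9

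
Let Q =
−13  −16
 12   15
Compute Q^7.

[[−6565, −8752], [6564, 8751]]

tr Q = 2 and det Q = −3, so the characteristic polynomial is λ² − (2)λ + (−3) with roots 3 and −1.
Eigenvectors give P = [[−1, 4], [1, −3]] with P⁻¹ = [[3, 4], [1, 1]], and Q = P·diag(3, −1)·P⁻¹.
Then Q^7 = P·diag(2187, −1)·P⁻¹ = [[−2187, −4], [2187, 3]] · [[3, 4], [1, 1]] = [[−6565, −8752], [6564, 8751]].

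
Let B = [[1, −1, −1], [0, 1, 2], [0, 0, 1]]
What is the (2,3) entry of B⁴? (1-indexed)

B = I + N where N = [[0, −1, −1], [0, 0, 2], [0, 0, 0]] is strictly upper-triangular, so N³ = 0.
(I + N)⁴ = I + 4·N + 6·N² = [[1, −4, −16], [0, 1, 8], [0, 0, 1]].

8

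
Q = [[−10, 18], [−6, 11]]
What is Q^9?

[[−1540, 3078], [−1026, 2051]]

tr Q = 1 and det Q = −2, so the characteristic polynomial is λ² − (1)λ + (−2) with roots 2 and −1.
Eigenvectors give P = [[−3, 2], [−2, 1]] with P⁻¹ = [[1, −2], [2, −3]], and Q = P·diag(2, −1)·P⁻¹.
Then Q^9 = P·diag(512, −1)·P⁻¹ = [[−1536, −2], [−1024, −1]] · [[1, −2], [2, −3]] = [[−1540, 3078], [−1026, 2051]].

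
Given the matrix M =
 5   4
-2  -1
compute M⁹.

tr M = 4 and det M = 3, so the characteristic polynomial is λ² − (4)λ + (3) with roots 1 and 3.
Eigenvectors give P = [[-1, -2], [1, 1]] with P⁻¹ = [[1, 2], [-1, -1]], and M = P·diag(1, 3)·P⁻¹.
Then M⁹ = P·diag(1, 19683)·P⁻¹ = [[-1, -39366], [1, 19683]] · [[1, 2], [-1, -1]] = [[39365, 39364], [-19682, -19681]].

[[39365, 39364], [-19682, -19681]]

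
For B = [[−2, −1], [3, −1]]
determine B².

[[1, 3], [−9, −2]]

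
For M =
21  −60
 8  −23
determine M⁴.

tr M = −2 and det M = −3, so the characteristic polynomial is λ² − (−2)λ + (−3) with roots 1 and −3.
Eigenvectors give P = [[3, −5], [1, −2]] with P⁻¹ = [[2, −5], [1, −3]], and M = P·diag(1, −3)·P⁻¹.
Then M⁴ = P·diag(1, 81)·P⁻¹ = [[3, −405], [1, −162]] · [[2, −5], [1, −3]] = [[−399, 1200], [−160, 481]].

[[−399, 1200], [−160, 481]]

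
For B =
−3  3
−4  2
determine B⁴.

[[−3, 33], [−44, 52]]

B² = [[−3, −3], [4, −8]]
B³ = [[21, −15], [20, −4]]
B⁴ = [[−3, 33], [−44, 52]]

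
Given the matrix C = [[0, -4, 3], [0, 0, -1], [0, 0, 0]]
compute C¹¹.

C is strictly triangular, hence nilpotent: C³ = 0, so C¹¹ = 0.

[[0, 0, 0], [0, 0, 0], [0, 0, 0]]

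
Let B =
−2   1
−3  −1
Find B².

[[1, −3], [9, −2]]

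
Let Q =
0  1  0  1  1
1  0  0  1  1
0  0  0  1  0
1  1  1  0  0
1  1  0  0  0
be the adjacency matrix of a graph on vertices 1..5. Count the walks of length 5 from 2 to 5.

31

The number of length-5 walks from vertex 2 to vertex 5 is entry (2,5) of Q⁵, where Q is the adjacency matrix.
Q² = [[3, 2, 1, 1, 1], [2, 3, 1, 1, 1], [1, 1, 1, 0, 0], [1, 1, 0, 3, 2], [1, 1, 0, 2, 2]]
Q³ = [[4, 5, 1, 6, 5], [5, 4, 1, 6, 5], [1, 1, 0, 3, 2], [6, 6, 3, 2, 2], [5, 5, 2, 2, 2]]
Q⁴ = [[16, 15, 6, 10, 9], [15, 16, 6, 10, 9], [6, 6, 3, 2, 2], [10, 10, 2, 15, 12], [9, 9, 2, 12, 10]]
Q⁵ = [[34, 35, 10, 37, 31], [35, 34, 10, 37, 31], [10, 10, 2, 15, 12], [37, 37, 15, 22, 20], [31, 31, 12, 20, 18]]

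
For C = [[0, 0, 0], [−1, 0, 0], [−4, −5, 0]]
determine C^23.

[[0, 0, 0], [0, 0, 0], [0, 0, 0]]

C is strictly triangular, hence nilpotent: C^3 = 0, so C^23 = 0.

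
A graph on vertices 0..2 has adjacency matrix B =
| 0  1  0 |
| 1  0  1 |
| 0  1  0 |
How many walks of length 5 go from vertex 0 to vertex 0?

The number of length-5 walks from vertex 0 to vertex 0 is entry (0,0) of B⁵, where B is the adjacency matrix.
B² = [[1, 0, 1], [0, 2, 0], [1, 0, 1]]
B³ = [[0, 2, 0], [2, 0, 2], [0, 2, 0]]
B⁴ = [[2, 0, 2], [0, 4, 0], [2, 0, 2]]
B⁵ = [[0, 4, 0], [4, 0, 4], [0, 4, 0]]

0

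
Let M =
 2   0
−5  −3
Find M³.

tr M = −1 and det M = −6, so the characteristic polynomial is λ² − (−1)λ + (−6) with roots −3 and 2.
Eigenvectors give P = [[0, 1], [−1, −1]] with P⁻¹ = [[−1, −1], [1, 0]], and M = P·diag(−3, 2)·P⁻¹.
Then M³ = P·diag(−27, 8)·P⁻¹ = [[0, 8], [27, −8]] · [[−1, −1], [1, 0]] = [[8, 0], [−35, −27]].

[[8, 0], [−35, −27]]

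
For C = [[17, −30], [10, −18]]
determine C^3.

[[113, −210], [70, −132]]

tr C = −1 and det C = −6, so the characteristic polynomial is λ² − (−1)λ + (−6) with roots 2 and −3.
Eigenvectors give P = [[2, −3], [1, −2]] with P⁻¹ = [[2, −3], [1, −2]], and C = P·diag(2, −3)·P⁻¹.
Then C^3 = P·diag(8, −27)·P⁻¹ = [[16, 81], [8, 54]] · [[2, −3], [1, −2]] = [[113, −210], [70, −132]].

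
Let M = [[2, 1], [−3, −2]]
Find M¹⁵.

M² = I (check: tr M = 0 and det M = −1), so M¹⁵ = M since 15 is odd.

[[2, 1], [−3, −2]]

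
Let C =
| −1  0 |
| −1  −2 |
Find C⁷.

[[−1, 0], [−127, −128]]

tr C = −3 and det C = 2, so the characteristic polynomial is λ² − (−3)λ + (2) with roots −1 and −2.
Eigenvectors give P = [[−1, 0], [1, −1]] with P⁻¹ = [[−1, 0], [−1, −1]], and C = P·diag(−1, −2)·P⁻¹.
Then C⁷ = P·diag(−1, −128)·P⁻¹ = [[1, 0], [−1, 128]] · [[−1, 0], [−1, −1]] = [[−1, 0], [−127, −128]].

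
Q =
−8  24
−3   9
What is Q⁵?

[[−8, 24], [−3, 9]]

Q² = Q (a projection; rank 1, trace 1), so Q⁵ = Q.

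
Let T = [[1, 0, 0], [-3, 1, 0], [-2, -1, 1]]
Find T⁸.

[[1, 0, 0], [-24, 1, 0], [68, -8, 1]]

T = I + N where N = [[0, 0, 0], [-3, 0, 0], [-2, -1, 0]] is strictly lower-triangular, so N³ = 0.
(I + N)⁸ = I + 8·N + 28·N² = [[1, 0, 0], [-24, 1, 0], [68, -8, 1]].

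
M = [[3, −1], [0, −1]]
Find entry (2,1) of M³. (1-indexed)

M² = [[9, −2], [0, 1]]
M³ = [[27, −7], [0, −1]]

0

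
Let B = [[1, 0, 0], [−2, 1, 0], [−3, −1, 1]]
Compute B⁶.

B = I + N where N = [[0, 0, 0], [−2, 0, 0], [−3, −1, 0]] is strictly lower-triangular, so N³ = 0.
(I + N)⁶ = I + 6·N + 15·N² = [[1, 0, 0], [−12, 1, 0], [12, −6, 1]].

[[1, 0, 0], [−12, 1, 0], [12, −6, 1]]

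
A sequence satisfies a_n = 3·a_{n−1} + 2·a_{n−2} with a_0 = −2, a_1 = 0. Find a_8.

With companion matrix C = [[3, 2], [1, 0]], [a_n, a_{n−1}]ᵀ = C·[a_{n−1}, a_{n−2}]ᵀ, so [a_8, a_7]ᵀ = C^7·[a_1, a_0]ᵀ.
C^7 = [[6279, 3526], [1763, 990]], giving [a_8, a_7]ᵀ = [[−7052], [−1980]].

−7052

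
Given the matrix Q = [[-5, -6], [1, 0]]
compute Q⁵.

[[-665, -1266], [211, 390]]

tr Q = -5 and det Q = 6, so the characteristic polynomial is λ² − (-5)λ + (6) with roots -2 and -3.
Eigenvectors give P = [[2, -3], [-1, 1]] with P⁻¹ = [[-1, -3], [-1, -2]], and Q = P·diag(-2, -3)·P⁻¹.
Then Q⁵ = P·diag(-32, -243)·P⁻¹ = [[-64, 729], [32, -243]] · [[-1, -3], [-1, -2]] = [[-665, -1266], [211, 390]].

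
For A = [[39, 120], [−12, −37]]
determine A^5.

[[2439, 7320], [−732, −2197]]

tr A = 2 and det A = −3, so the characteristic polynomial is λ² − (2)λ + (−3) with roots −1 and 3.
Eigenvectors give P = [[−3, −10], [1, 3]] with P⁻¹ = [[3, 10], [−1, −3]], and A = P·diag(−1, 3)·P⁻¹.
Then A^5 = P·diag(−1, 243)·P⁻¹ = [[3, −2430], [−1, 729]] · [[3, 10], [−1, −3]] = [[2439, 7320], [−732, −2197]].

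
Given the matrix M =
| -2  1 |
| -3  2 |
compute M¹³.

M² = I (check: tr M = 0 and det M = -1), so M¹³ = M since 13 is odd.

[[-2, 1], [-3, 2]]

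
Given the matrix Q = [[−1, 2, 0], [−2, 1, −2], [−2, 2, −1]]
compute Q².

[[−3, 0, −4], [4, −7, 0], [0, −4, −3]]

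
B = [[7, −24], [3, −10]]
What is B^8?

[[−2039, 6120], [−765, 2296]]

tr B = −3 and det B = 2, so the characteristic polynomial is λ² − (−3)λ + (2) with roots −1 and −2.
Eigenvectors give P = [[3, −8], [1, −3]] with P⁻¹ = [[3, −8], [1, −3]], and B = P·diag(−1, −2)·P⁻¹.
Then B^8 = P·diag(1, 256)·P⁻¹ = [[3, −2048], [1, −768]] · [[3, −8], [1, −3]] = [[−2039, 6120], [−765, 2296]].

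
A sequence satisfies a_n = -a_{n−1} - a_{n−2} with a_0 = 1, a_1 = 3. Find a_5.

-4

With companion matrix C = [[-1, -1], [1, 0]], [a_n, a_{n−1}]ᵀ = C·[a_{n−1}, a_{n−2}]ᵀ, so [a_5, a_4]ᵀ = C⁴·[a_1, a_0]ᵀ.
C⁴ = [[-1, -1], [1, 0]], giving [a_5, a_4]ᵀ = [[-4], [3]].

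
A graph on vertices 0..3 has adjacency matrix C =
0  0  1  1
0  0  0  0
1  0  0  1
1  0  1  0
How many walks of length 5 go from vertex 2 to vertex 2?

The number of length-5 walks from vertex 2 to vertex 2 is entry (2,2) of C^5, where C is the adjacency matrix.
C^2 = [[2, 0, 1, 1], [0, 0, 0, 0], [1, 0, 2, 1], [1, 0, 1, 2]]
C^3 = [[2, 0, 3, 3], [0, 0, 0, 0], [3, 0, 2, 3], [3, 0, 3, 2]]
C^4 = [[6, 0, 5, 5], [0, 0, 0, 0], [5, 0, 6, 5], [5, 0, 5, 6]]
C^5 = [[10, 0, 11, 11], [0, 0, 0, 0], [11, 0, 10, 11], [11, 0, 11, 10]]

10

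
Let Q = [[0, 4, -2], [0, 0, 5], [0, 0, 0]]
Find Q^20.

[[0, 0, 0], [0, 0, 0], [0, 0, 0]]

Q is strictly triangular, hence nilpotent: Q^3 = 0, so Q^20 = 0.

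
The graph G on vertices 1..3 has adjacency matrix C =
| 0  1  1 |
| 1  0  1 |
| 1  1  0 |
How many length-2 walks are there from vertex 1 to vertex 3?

1

The number of length-2 walks from vertex 1 to vertex 3 is entry (1,3) of C², where C is the adjacency matrix.
C² = [[2, 1, 1], [1, 2, 1], [1, 1, 2]]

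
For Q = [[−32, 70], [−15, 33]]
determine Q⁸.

tr Q = 1 and det Q = −6, so the characteristic polynomial is λ² − (1)λ + (−6) with roots 3 and −2.
Eigenvectors give P = [[2, 7], [1, 3]] with P⁻¹ = [[−3, 7], [1, −2]], and Q = P·diag(3, −2)·P⁻¹.
Then Q⁸ = P·diag(6561, 256)·P⁻¹ = [[13122, 1792], [6561, 768]] · [[−3, 7], [1, −2]] = [[−37574, 88270], [−18915, 44391]].

[[−37574, 88270], [−18915, 44391]]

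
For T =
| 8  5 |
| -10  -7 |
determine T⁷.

[[4502, 2315], [-4630, -2443]]

tr T = 1 and det T = -6, so the characteristic polynomial is λ² − (1)λ + (-6) with roots -2 and 3.
Eigenvectors give P = [[-1, -1], [2, 1]] with P⁻¹ = [[1, 1], [-2, -1]], and T = P·diag(-2, 3)·P⁻¹.
Then T⁷ = P·diag(-128, 2187)·P⁻¹ = [[128, -2187], [-256, 2187]] · [[1, 1], [-2, -1]] = [[4502, 2315], [-4630, -2443]].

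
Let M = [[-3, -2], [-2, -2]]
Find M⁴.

[[269, 210], [210, 164]]

M² = [[13, 10], [10, 8]]
M³ = [[-59, -46], [-46, -36]]
M⁴ = [[269, 210], [210, 164]]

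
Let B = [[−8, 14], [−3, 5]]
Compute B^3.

tr B = −3 and det B = 2, so the characteristic polynomial is λ² − (−3)λ + (2) with roots −2 and −1.
Eigenvectors give P = [[7, 2], [3, 1]] with P⁻¹ = [[1, −2], [−3, 7]], and B = P·diag(−2, −1)·P⁻¹.
Then B^3 = P·diag(−8, −1)·P⁻¹ = [[−56, −2], [−24, −1]] · [[1, −2], [−3, 7]] = [[−50, 98], [−21, 41]].

[[−50, 98], [−21, 41]]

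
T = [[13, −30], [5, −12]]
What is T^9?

tr T = 1 and det T = −6, so the characteristic polynomial is λ² − (1)λ + (−6) with roots 3 and −2.
Eigenvectors give P = [[3, −2], [1, −1]] with P⁻¹ = [[1, −2], [1, −3]], and T = P·diag(3, −2)·P⁻¹.
Then T^9 = P·diag(19683, −512)·P⁻¹ = [[59049, 1024], [19683, 512]] · [[1, −2], [1, −3]] = [[60073, −121170], [20195, −40902]].

[[60073, −121170], [20195, −40902]]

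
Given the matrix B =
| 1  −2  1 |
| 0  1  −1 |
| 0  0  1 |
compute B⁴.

B = I + N where N = [[0, −2, 1], [0, 0, −1], [0, 0, 0]] is strictly upper-triangular, so N³ = 0.
(I + N)⁴ = I + 4·N + 6·N² = [[1, −8, 16], [0, 1, −4], [0, 0, 1]].

[[1, −8, 16], [0, 1, −4], [0, 0, 1]]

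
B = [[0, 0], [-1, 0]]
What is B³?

B is strictly triangular, hence nilpotent: B² = 0, so B³ = 0.

[[0, 0], [0, 0]]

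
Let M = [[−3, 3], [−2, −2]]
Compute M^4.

[[−141, −15], [10, −146]]

M^2 = [[3, −15], [10, −2]]
M^3 = [[21, 39], [−26, 34]]
M^4 = [[−141, −15], [10, −146]]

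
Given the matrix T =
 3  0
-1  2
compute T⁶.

[[729, 0], [-665, 64]]

tr T = 5 and det T = 6, so the characteristic polynomial is λ² − (5)λ + (6) with roots 3 and 2.
Eigenvectors give P = [[-1, 0], [1, 1]] with P⁻¹ = [[-1, 0], [1, 1]], and T = P·diag(3, 2)·P⁻¹.
Then T⁶ = P·diag(729, 64)·P⁻¹ = [[-729, 0], [729, 64]] · [[-1, 0], [1, 1]] = [[729, 0], [-665, 64]].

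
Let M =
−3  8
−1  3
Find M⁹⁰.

M² = I (check: tr M = 0 and det M = −1), so M⁹⁰ = I since 90 is even.

[[1, 0], [0, 1]]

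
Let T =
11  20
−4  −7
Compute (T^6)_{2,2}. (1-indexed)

tr T = 4 and det T = 3, so the characteristic polynomial is λ² − (4)λ + (3) with roots 3 and 1.
Eigenvectors give P = [[5, 2], [−2, −1]] with P⁻¹ = [[1, 2], [−2, −5]], and T = P·diag(3, 1)·P⁻¹.
Then T^6 = P·diag(729, 1)·P⁻¹ = [[3645, 2], [−1458, −1]] · [[1, 2], [−2, −5]] = [[3641, 7280], [−1456, −2911]].

−2911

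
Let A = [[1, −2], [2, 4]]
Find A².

[[−3, −10], [10, 12]]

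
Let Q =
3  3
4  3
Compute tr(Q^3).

270

Q^2 = [[21, 18], [24, 21]]
Q^3 = [[135, 117], [156, 135]]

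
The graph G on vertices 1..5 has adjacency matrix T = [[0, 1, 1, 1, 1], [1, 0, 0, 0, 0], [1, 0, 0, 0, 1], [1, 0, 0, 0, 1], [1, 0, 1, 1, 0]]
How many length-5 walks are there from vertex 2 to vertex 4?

The number of length-5 walks from vertex 2 to vertex 4 is entry (2,4) of T⁵, where T is the adjacency matrix.
T² = [[4, 0, 1, 1, 2], [0, 1, 1, 1, 1], [1, 1, 2, 2, 1], [1, 1, 2, 2, 1], [2, 1, 1, 1, 3]]
T³ = [[4, 4, 6, 6, 6], [4, 0, 1, 1, 2], [6, 1, 2, 2, 5], [6, 1, 2, 2, 5], [6, 2, 5, 5, 4]]
T⁴ = [[22, 4, 10, 10, 16], [4, 4, 6, 6, 6], [10, 6, 11, 11, 10], [10, 6, 11, 11, 10], [16, 6, 10, 10, 16]]
T⁵ = [[40, 22, 38, 38, 42], [22, 4, 10, 10, 16], [38, 10, 20, 20, 32], [38, 10, 20, 20, 32], [42, 16, 32, 32, 36]]

10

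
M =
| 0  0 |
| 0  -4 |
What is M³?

M² = [[0, 0], [0, 16]]
M³ = [[0, 0], [0, -64]]

[[0, 0], [0, -64]]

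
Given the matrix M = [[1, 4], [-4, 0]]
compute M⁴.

M² = [[-15, 4], [-4, -16]]
M³ = [[-31, -60], [60, -16]]
M⁴ = [[209, -124], [124, 240]]

[[209, -124], [124, 240]]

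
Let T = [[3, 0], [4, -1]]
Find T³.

[[27, 0], [28, -1]]

tr T = 2 and det T = -3, so the characteristic polynomial is λ² − (2)λ + (-3) with roots -1 and 3.
Eigenvectors give P = [[0, 1], [1, 1]] with P⁻¹ = [[-1, 1], [1, 0]], and T = P·diag(-1, 3)·P⁻¹.
Then T³ = P·diag(-1, 27)·P⁻¹ = [[0, 27], [-1, 27]] · [[-1, 1], [1, 0]] = [[27, 0], [28, -1]].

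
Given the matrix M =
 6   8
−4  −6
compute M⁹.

tr M = 0 and det M = −4, so the characteristic polynomial is λ² − (0)λ + (−4) with roots 2 and −2.
Eigenvectors give P = [[2, −1], [−1, 1]] with P⁻¹ = [[1, 1], [1, 2]], and M = P·diag(2, −2)·P⁻¹.
Then M⁹ = P·diag(512, −512)·P⁻¹ = [[1024, 512], [−512, −512]] · [[1, 1], [1, 2]] = [[1536, 2048], [−1024, −1536]].

[[1536, 2048], [−1024, −1536]]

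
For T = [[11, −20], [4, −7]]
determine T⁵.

[[1211, −2420], [484, −967]]

tr T = 4 and det T = 3, so the characteristic polynomial is λ² − (4)λ + (3) with roots 1 and 3.
Eigenvectors give P = [[2, −5], [1, −2]] with P⁻¹ = [[−2, 5], [−1, 2]], and T = P·diag(1, 3)·P⁻¹.
Then T⁵ = P·diag(1, 243)·P⁻¹ = [[2, −1215], [1, −486]] · [[−2, 5], [−1, 2]] = [[1211, −2420], [484, −967]].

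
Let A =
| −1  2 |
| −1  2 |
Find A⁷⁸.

[[−1, 2], [−1, 2]]

A² = A (a projection; rank 1, trace 1), so A⁷⁸ = A.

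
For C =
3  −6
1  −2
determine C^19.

C² = C (a projection; rank 1, trace 1), so C^19 = C.

[[3, −6], [1, −2]]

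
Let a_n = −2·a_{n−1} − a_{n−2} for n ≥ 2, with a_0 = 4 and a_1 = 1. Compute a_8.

−36

With companion matrix A = [[−2, −1], [1, 0]], [a_n, a_{n−1}]ᵀ = A·[a_{n−1}, a_{n−2}]ᵀ, so [a_8, a_7]ᵀ = A⁷·[a_1, a_0]ᵀ.
A⁷ = [[−8, −7], [7, 6]], giving [a_8, a_7]ᵀ = [[−36], [31]].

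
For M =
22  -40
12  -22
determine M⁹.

tr M = 0 and det M = -4, so the characteristic polynomial is λ² − (0)λ + (-4) with roots 2 and -2.
Eigenvectors give P = [[-2, -5], [-1, -3]] with P⁻¹ = [[-3, 5], [1, -2]], and M = P·diag(2, -2)·P⁻¹.
Then M⁹ = P·diag(512, -512)·P⁻¹ = [[-1024, 2560], [-512, 1536]] · [[-3, 5], [1, -2]] = [[5632, -10240], [3072, -5632]].

[[5632, -10240], [3072, -5632]]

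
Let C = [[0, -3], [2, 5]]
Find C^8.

[[-12354, -18915], [12610, 19171]]

tr C = 5 and det C = 6, so the characteristic polynomial is λ² − (5)λ + (6) with roots 3 and 2.
Eigenvectors give P = [[-1, 3], [1, -2]] with P⁻¹ = [[2, 3], [1, 1]], and C = P·diag(3, 2)·P⁻¹.
Then C^8 = P·diag(6561, 256)·P⁻¹ = [[-6561, 768], [6561, -512]] · [[2, 3], [1, 1]] = [[-12354, -18915], [12610, 19171]].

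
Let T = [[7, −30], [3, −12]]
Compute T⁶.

[[−5921, 19950], [−1995, 6714]]

tr T = −5 and det T = 6, so the characteristic polynomial is λ² − (−5)λ + (6) with roots −3 and −2.
Eigenvectors give P = [[−3, −10], [−1, −3]] with P⁻¹ = [[3, −10], [−1, 3]], and T = P·diag(−3, −2)·P⁻¹.
Then T⁶ = P·diag(729, 64)·P⁻¹ = [[−2187, −640], [−729, −192]] · [[3, −10], [−1, 3]] = [[−5921, 19950], [−1995, 6714]].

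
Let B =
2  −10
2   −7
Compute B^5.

[[812, −2110], [422, −1087]]

tr B = −5 and det B = 6, so the characteristic polynomial is λ² − (−5)λ + (6) with roots −2 and −3.
Eigenvectors give P = [[−5, 2], [−2, 1]] with P⁻¹ = [[−1, 2], [−2, 5]], and B = P·diag(−2, −3)·P⁻¹.
Then B^5 = P·diag(−32, −243)·P⁻¹ = [[160, −486], [64, −243]] · [[−1, 2], [−2, 5]] = [[812, −2110], [422, −1087]].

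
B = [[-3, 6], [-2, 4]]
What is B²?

[[-3, 6], [-2, 4]]

B² = B (a projection; rank 1, trace 1), so B² = B.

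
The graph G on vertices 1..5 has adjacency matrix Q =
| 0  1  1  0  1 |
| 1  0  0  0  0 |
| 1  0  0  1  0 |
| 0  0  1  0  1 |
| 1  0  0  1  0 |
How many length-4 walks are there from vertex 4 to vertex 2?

The number of length-4 walks from vertex 4 to vertex 2 is entry (4,2) of Q⁴, where Q is the adjacency matrix.
Q² = [[3, 0, 0, 2, 0], [0, 1, 1, 0, 1], [0, 1, 2, 0, 2], [2, 0, 0, 2, 0], [0, 1, 2, 0, 2]]
Q³ = [[0, 3, 5, 0, 5], [3, 0, 0, 2, 0], [5, 0, 0, 4, 0], [0, 2, 4, 0, 4], [5, 0, 0, 4, 0]]
Q⁴ = [[13, 0, 0, 10, 0], [0, 3, 5, 0, 5], [0, 5, 9, 0, 9], [10, 0, 0, 8, 0], [0, 5, 9, 0, 9]]

0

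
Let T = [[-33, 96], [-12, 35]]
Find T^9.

tr T = 2 and det T = -3, so the characteristic polynomial is λ² − (2)λ + (-3) with roots -1 and 3.
Eigenvectors give P = [[-3, 8], [-1, 3]] with P⁻¹ = [[-3, 8], [-1, 3]], and T = P·diag(-1, 3)·P⁻¹.
Then T^9 = P·diag(-1, 19683)·P⁻¹ = [[3, 157464], [1, 59049]] · [[-3, 8], [-1, 3]] = [[-157473, 472416], [-59052, 177155]].

[[-157473, 472416], [-59052, 177155]]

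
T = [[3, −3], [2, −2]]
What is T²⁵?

[[3, −3], [2, −2]]

T² = T (a projection; rank 1, trace 1), so T²⁵ = T.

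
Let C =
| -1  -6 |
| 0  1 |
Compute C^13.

C² = I (check: tr C = 0 and det C = -1), so C^13 = C since 13 is odd.

[[-1, -6], [0, 1]]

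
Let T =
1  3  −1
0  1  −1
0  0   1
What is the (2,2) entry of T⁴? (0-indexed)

1

T = I + N where N = [[0, 3, −1], [0, 0, −1], [0, 0, 0]] is strictly upper-triangular, so N³ = 0.
(I + N)⁴ = I + 4·N + 6·N² = [[1, 12, −22], [0, 1, −4], [0, 0, 1]].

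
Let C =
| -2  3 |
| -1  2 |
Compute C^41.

[[-2, 3], [-1, 2]]

C² = I (check: tr C = 0 and det C = -1), so C^41 = C since 41 is odd.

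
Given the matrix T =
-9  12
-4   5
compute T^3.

tr T = -4 and det T = 3, so the characteristic polynomial is λ² − (-4)λ + (3) with roots -1 and -3.
Eigenvectors give P = [[-3, 2], [-2, 1]] with P⁻¹ = [[1, -2], [2, -3]], and T = P·diag(-1, -3)·P⁻¹.
Then T^3 = P·diag(-1, -27)·P⁻¹ = [[3, -54], [2, -27]] · [[1, -2], [2, -3]] = [[-105, 156], [-52, 77]].

[[-105, 156], [-52, 77]]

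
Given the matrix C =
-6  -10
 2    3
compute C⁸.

[[1276, 2550], [-510, -1019]]

tr C = -3 and det C = 2, so the characteristic polynomial is λ² − (-3)λ + (2) with roots -2 and -1.
Eigenvectors give P = [[-5, 2], [2, -1]] with P⁻¹ = [[-1, -2], [-2, -5]], and C = P·diag(-2, -1)·P⁻¹.
Then C⁸ = P·diag(256, 1)·P⁻¹ = [[-1280, 2], [512, -1]] · [[-1, -2], [-2, -5]] = [[1276, 2550], [-510, -1019]].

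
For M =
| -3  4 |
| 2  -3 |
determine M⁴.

M² = [[17, -24], [-12, 17]]
M³ = [[-99, 140], [70, -99]]
M⁴ = [[577, -816], [-408, 577]]

[[577, -816], [-408, 577]]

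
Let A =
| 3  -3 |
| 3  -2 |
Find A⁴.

A² = [[0, -3], [3, -5]]
A³ = [[-9, 6], [-6, 1]]
A⁴ = [[-9, 15], [-15, 16]]

[[-9, 15], [-15, 16]]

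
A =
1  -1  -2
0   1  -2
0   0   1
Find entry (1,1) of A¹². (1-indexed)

A = I + N where N = [[0, -1, -2], [0, 0, -2], [0, 0, 0]] is strictly upper-triangular, so N³ = 0.
(I + N)¹² = I + 12·N + 66·N² = [[1, -12, 108], [0, 1, -24], [0, 0, 1]].

1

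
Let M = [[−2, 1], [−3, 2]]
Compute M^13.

[[−2, 1], [−3, 2]]

M² = I (check: tr M = 0 and det M = −1), so M^13 = M since 13 is odd.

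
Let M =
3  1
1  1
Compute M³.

M² = [[10, 4], [4, 2]]
M³ = [[34, 14], [14, 6]]

[[34, 14], [14, 6]]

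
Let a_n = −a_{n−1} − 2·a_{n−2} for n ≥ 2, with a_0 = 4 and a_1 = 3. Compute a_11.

−19

With companion matrix M = [[−1, −2], [1, 0]], [a_n, a_{n−1}]ᵀ = M·[a_{n−1}, a_{n−2}]ᵀ, so [a_11, a_10]ᵀ = M¹⁰·[a_1, a_0]ᵀ.
M¹⁰ = [[23, −22], [11, 34]], giving [a_11, a_10]ᵀ = [[−19], [169]].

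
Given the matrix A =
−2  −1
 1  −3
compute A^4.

A^2 = [[3, 5], [−5, 8]]
A^3 = [[−1, −18], [18, −19]]
A^4 = [[−16, 55], [−55, 39]]

[[−16, 55], [−55, 39]]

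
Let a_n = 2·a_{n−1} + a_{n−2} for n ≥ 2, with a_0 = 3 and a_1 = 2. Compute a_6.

227

With companion matrix T = [[2, 1], [1, 0]], [a_n, a_{n−1}]ᵀ = T·[a_{n−1}, a_{n−2}]ᵀ, so [a_6, a_5]ᵀ = T⁵·[a_1, a_0]ᵀ.
T⁵ = [[70, 29], [29, 12]], giving [a_6, a_5]ᵀ = [[227], [94]].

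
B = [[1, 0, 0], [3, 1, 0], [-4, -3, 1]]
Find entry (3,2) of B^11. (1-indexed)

B = I + N where N = [[0, 0, 0], [3, 0, 0], [-4, -3, 0]] is strictly lower-triangular, so N^3 = 0.
(I + N)^11 = I + 11·N + 55·N^2 = [[1, 0, 0], [33, 1, 0], [-539, -33, 1]].

-33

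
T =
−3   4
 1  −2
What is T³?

[[−59, 92], [23, −36]]

T² = [[13, −20], [−5, 8]]
T³ = [[−59, 92], [23, −36]]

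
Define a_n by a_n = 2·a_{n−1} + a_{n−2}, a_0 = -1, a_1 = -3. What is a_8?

-1393

With companion matrix B = [[2, 1], [1, 0]], [a_n, a_{n−1}]ᵀ = B·[a_{n−1}, a_{n−2}]ᵀ, so [a_8, a_7]ᵀ = B⁷·[a_1, a_0]ᵀ.
B⁷ = [[408, 169], [169, 70]], giving [a_8, a_7]ᵀ = [[-1393], [-577]].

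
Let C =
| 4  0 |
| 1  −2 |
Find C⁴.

C² = [[16, 0], [2, 4]]
C³ = [[64, 0], [12, −8]]
C⁴ = [[256, 0], [40, 16]]

[[256, 0], [40, 16]]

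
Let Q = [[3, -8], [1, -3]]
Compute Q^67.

[[3, -8], [1, -3]]

Q² = I (check: tr Q = 0 and det Q = -1), so Q^67 = Q since 67 is odd.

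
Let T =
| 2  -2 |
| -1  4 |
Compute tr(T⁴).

504

T² = [[6, -12], [-6, 18]]
T³ = [[24, -60], [-30, 84]]
T⁴ = [[108, -288], [-144, 396]]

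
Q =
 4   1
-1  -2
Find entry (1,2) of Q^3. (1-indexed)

11

Q^2 = [[15, 2], [-2, 3]]
Q^3 = [[58, 11], [-11, -8]]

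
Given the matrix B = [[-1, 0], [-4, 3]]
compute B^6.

[[1, 0], [-728, 729]]

tr B = 2 and det B = -3, so the characteristic polynomial is λ² − (2)λ + (-3) with roots 3 and -1.
Eigenvectors give P = [[0, 1], [-1, 1]] with P⁻¹ = [[1, -1], [1, 0]], and B = P·diag(3, -1)·P⁻¹.
Then B^6 = P·diag(729, 1)·P⁻¹ = [[0, 1], [-729, 1]] · [[1, -1], [1, 0]] = [[1, 0], [-728, 729]].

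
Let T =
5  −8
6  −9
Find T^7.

[[6557, −8744], [6558, −8745]]

tr T = −4 and det T = 3, so the characteristic polynomial is λ² − (−4)λ + (3) with roots −1 and −3.
Eigenvectors give P = [[4, 1], [3, 1]] with P⁻¹ = [[1, −1], [−3, 4]], and T = P·diag(−1, −3)·P⁻¹.
Then T^7 = P·diag(−1, −2187)·P⁻¹ = [[−4, −2187], [−3, −2187]] · [[1, −1], [−3, 4]] = [[6557, −8744], [6558, −8745]].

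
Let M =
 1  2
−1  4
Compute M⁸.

[[−6049, 12610], [−6305, 12866]]

tr M = 5 and det M = 6, so the characteristic polynomial is λ² − (5)λ + (6) with roots 2 and 3.
Eigenvectors give P = [[−2, 1], [−1, 1]] with P⁻¹ = [[−1, 1], [−1, 2]], and M = P·diag(2, 3)·P⁻¹.
Then M⁸ = P·diag(256, 6561)·P⁻¹ = [[−512, 6561], [−256, 6561]] · [[−1, 1], [−1, 2]] = [[−6049, 12610], [−6305, 12866]].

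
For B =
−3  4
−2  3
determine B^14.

[[1, 0], [0, 1]]

B² = I (check: tr B = 0 and det B = −1), so B^14 = I since 14 is even.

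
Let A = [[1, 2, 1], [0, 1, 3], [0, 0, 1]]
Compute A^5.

A = I + N where N = [[0, 2, 1], [0, 0, 3], [0, 0, 0]] is strictly upper-triangular, so N^3 = 0.
(I + N)^5 = I + 5·N + 10·N^2 = [[1, 10, 65], [0, 1, 15], [0, 0, 1]].

[[1, 10, 65], [0, 1, 15], [0, 0, 1]]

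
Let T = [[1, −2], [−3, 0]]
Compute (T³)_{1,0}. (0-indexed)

−21

T² = [[7, −2], [−3, 6]]
T³ = [[13, −14], [−21, 6]]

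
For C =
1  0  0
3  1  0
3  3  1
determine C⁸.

C = I + N where N = [[0, 0, 0], [3, 0, 0], [3, 3, 0]] is strictly lower-triangular, so N³ = 0.
(I + N)⁸ = I + 8·N + 28·N² = [[1, 0, 0], [24, 1, 0], [276, 24, 1]].

[[1, 0, 0], [24, 1, 0], [276, 24, 1]]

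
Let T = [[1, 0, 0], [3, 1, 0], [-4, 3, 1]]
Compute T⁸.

[[1, 0, 0], [24, 1, 0], [220, 24, 1]]

T = I + N where N = [[0, 0, 0], [3, 0, 0], [-4, 3, 0]] is strictly lower-triangular, so N³ = 0.
(I + N)⁸ = I + 8·N + 28·N² = [[1, 0, 0], [24, 1, 0], [220, 24, 1]].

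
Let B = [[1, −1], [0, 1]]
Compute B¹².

B = I + N where N = [[0, −1], [0, 0]] is strictly upper-triangular, so N² = 0.
(I + N)¹² = I + 12·N = [[1, −12], [0, 1]].

[[1, −12], [0, 1]]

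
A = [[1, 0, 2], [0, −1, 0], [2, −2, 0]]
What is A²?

[[5, −4, 2], [0, 1, 0], [2, 2, 4]]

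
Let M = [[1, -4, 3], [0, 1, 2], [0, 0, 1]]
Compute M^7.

M = I + N where N = [[0, -4, 3], [0, 0, 2], [0, 0, 0]] is strictly upper-triangular, so N^3 = 0.
(I + N)^7 = I + 7·N + 21·N^2 = [[1, -28, -147], [0, 1, 14], [0, 0, 1]].

[[1, -28, -147], [0, 1, 14], [0, 0, 1]]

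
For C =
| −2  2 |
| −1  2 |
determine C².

[[2, 0], [0, 2]]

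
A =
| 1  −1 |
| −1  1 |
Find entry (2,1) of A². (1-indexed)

−2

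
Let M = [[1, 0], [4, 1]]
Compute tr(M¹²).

M = I + N where N = [[0, 0], [4, 0]] is strictly lower-triangular, so N² = 0.
(I + N)¹² = I + 12·N = [[1, 0], [48, 1]].

2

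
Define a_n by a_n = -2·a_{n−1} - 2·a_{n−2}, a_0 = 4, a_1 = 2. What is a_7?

With companion matrix T = [[-2, -2], [1, 0]], [a_n, a_{n−1}]ᵀ = T·[a_{n−1}, a_{n−2}]ᵀ, so [a_7, a_6]ᵀ = T⁶·[a_1, a_0]ᵀ.
T⁶ = [[-8, -16], [8, 8]], giving [a_7, a_6]ᵀ = [[-80], [48]].

-80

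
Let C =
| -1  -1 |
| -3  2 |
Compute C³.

C² = [[4, -1], [-3, 7]]
C³ = [[-1, -6], [-18, 17]]

[[-1, -6], [-18, 17]]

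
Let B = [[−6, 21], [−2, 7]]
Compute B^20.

B² = B (a projection; rank 1, trace 1), so B^20 = B.

[[−6, 21], [−2, 7]]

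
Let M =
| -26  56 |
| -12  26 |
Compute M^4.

tr M = 0 and det M = -4, so the characteristic polynomial is λ² − (0)λ + (-4) with roots 2 and -2.
Eigenvectors give P = [[2, 7], [1, 3]] with P⁻¹ = [[-3, 7], [1, -2]], and M = P·diag(2, -2)·P⁻¹.
Then M^4 = P·diag(16, 16)·P⁻¹ = [[32, 112], [16, 48]] · [[-3, 7], [1, -2]] = [[16, 0], [0, 16]].

[[16, 0], [0, 16]]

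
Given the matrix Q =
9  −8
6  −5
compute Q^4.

tr Q = 4 and det Q = 3, so the characteristic polynomial is λ² − (4)λ + (3) with roots 1 and 3.
Eigenvectors give P = [[1, 4], [1, 3]] with P⁻¹ = [[−3, 4], [1, −1]], and Q = P·diag(1, 3)·P⁻¹.
Then Q^4 = P·diag(1, 81)·P⁻¹ = [[1, 324], [1, 243]] · [[−3, 4], [1, −1]] = [[321, −320], [240, −239]].

[[321, −320], [240, −239]]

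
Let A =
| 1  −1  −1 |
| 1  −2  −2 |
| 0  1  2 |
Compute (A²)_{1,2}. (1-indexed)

0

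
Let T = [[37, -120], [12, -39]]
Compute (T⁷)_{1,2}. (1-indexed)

tr T = -2 and det T = -3, so the characteristic polynomial is λ² − (-2)λ + (-3) with roots 1 and -3.
Eigenvectors give P = [[-10, 3], [-3, 1]] with P⁻¹ = [[-1, 3], [-3, 10]], and T = P·diag(1, -3)·P⁻¹.
Then T⁷ = P·diag(1, -2187)·P⁻¹ = [[-10, -6561], [-3, -2187]] · [[-1, 3], [-3, 10]] = [[19693, -65640], [6564, -21879]].

-65640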